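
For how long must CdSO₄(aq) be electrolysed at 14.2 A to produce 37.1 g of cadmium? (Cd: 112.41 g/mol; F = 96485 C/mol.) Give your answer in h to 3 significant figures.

1.25 h

n(Cd) = 37.1 / 112.41 = 0.3300 mol
Cd²⁺ + 2e⁻ → Cd, so n(e⁻) = 2 × 0.3300 = 0.6600 mol
Q = 0.6600 × 96485 = 63680 C
t = Q / I = 63680 / 14.2 = 4485 s = 1.25 h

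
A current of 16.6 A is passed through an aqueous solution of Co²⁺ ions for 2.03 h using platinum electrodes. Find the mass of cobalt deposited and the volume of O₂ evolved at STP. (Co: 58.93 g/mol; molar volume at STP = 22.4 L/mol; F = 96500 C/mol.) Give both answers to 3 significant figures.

Q = 16.6 × 7308 = 1.213×10^5 C; n(e⁻) = 1.213×10^5 / 96500 = 1.257 mol
Cathode: Co²⁺ + 2e⁻ → Co → n(Co) = 1.257/2 = 0.6285 mol → 37.0 g
Anode: 2H₂O → O₂ + 4H⁺ + 4e⁻ → n(O₂) = 1.257/4 = 0.3143 mol → 7.04 L

37.0 g Co; 7.04 L O₂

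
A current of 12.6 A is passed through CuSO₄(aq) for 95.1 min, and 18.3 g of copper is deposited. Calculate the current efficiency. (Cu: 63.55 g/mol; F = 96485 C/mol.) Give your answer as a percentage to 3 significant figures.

Q = 12.6 × 5706 = 71900 C
n(e⁻) = 71900 / 96485 = 0.7452 mol
Cu²⁺ + 2e⁻ → Cu, so theoretical n(Cu) = 0.3726 mol → 23.68 g
Efficiency = 18.3 / 23.68 = 0.7728 = 77.3%

77.3%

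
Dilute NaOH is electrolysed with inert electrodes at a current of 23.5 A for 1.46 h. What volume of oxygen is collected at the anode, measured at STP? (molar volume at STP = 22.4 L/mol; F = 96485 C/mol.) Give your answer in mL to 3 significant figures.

7170 mL

Charge passed = 23.5 × 5256 = 1.235×10^5 C
n(e⁻) = 1.235×10^5 / 96485 = 1.280 mol
2H₂O → O₂ + 4H⁺ + 4e⁻, so n(O₂) = 1.280 / 4 = 0.3200 mol
V = 0.3200 × 22.4 = 7.168 L
= 7170 mL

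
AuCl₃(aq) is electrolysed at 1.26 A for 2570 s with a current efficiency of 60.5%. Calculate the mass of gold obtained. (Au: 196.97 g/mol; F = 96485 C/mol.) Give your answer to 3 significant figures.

Q = 1.26 × 2570 = 3238 C
n(e⁻) = 3238 / 96485 = 0.03356 mol
Au³⁺ + 3e⁻ → Au, so theoretical m(Au) = 0.01119 × 196.97 = 2.204 g
Actual mass = 60.5% × 2.204 = 1.33 g

1.33 g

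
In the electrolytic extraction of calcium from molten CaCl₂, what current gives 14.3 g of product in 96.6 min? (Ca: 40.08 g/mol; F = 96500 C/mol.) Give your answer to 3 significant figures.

11.9 A

n(Ca) = 14.3 / 40.08 = 0.3568 mol
Ca²⁺ + 2e⁻ → Ca, so n(e⁻) = 2 × 0.3568 = 0.7136 mol
Q = 0.7136 × 96500 = 68860 C
I = Q / t = 68860 / 5796 s = 11.9 A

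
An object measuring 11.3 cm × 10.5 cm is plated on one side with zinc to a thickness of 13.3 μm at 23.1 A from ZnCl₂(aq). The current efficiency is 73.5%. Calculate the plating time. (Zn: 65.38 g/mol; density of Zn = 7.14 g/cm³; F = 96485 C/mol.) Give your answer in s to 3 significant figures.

Plated area = 11.3 × 10.5 = 118.7 cm²
Volume = 118.7 × 13.3×10⁻⁴ cm = 0.1579 cm³
m(Zn) = 0.1579 × 7.14 = 1.127 g
n(Zn) = 1.127 / 65.38 = 0.01724 mol; n(e⁻) = 2 × 0.01724 = 0.03448 mol
Q = 0.03448 × 96485 / 0.735 = 4526 C
t = 4526 / 23.1 = 195.9 s

196 s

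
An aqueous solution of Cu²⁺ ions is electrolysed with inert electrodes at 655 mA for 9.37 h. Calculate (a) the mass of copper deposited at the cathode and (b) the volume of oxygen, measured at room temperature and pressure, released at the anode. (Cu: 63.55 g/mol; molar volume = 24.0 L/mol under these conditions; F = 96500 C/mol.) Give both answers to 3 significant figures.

Q = 0.655 × 33732 = 22090 C; n(e⁻) = 22090 / 96500 = 0.2289 mol
Cathode: Cu²⁺ + 2e⁻ → Cu → n(Cu) = 0.2289/2 = 0.1145 mol → 7.28 g
Anode: 2H₂O → O₂ + 4H⁺ + 4e⁻ → n(O₂) = 0.2289/4 = 0.05723 mol → 1.37 L

7.28 g Cu; 1.37 L O₂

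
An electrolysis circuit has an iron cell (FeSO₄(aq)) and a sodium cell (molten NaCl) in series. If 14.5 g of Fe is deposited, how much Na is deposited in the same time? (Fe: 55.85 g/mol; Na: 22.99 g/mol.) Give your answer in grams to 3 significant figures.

n(Fe) = 14.5 / 55.85 = 0.2596 mol
Fe²⁺ + 2e⁻ → Fe, so n(e⁻) = 2 × 0.2596 = 0.5192 mol
In series, the same 0.5192 mol of electrons flows through the second cell.
Na⁺ + e⁻ → Na, so n(Na) = 0.5192 mol
m(Na) = 0.5192 × 22.99 = 11.9 g

11.9 g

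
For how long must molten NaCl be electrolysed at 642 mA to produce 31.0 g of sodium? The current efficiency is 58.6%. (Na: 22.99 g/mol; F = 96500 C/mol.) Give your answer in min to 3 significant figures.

5760 min

n(Na) = 31.0 / 22.99 = 1.348 mol
Na⁺ + e⁻ → Na, so n(e⁻) = 1.348 mol
Q = 1.348 × 96500 / 0.586 = 2.220×10^5 C
t = Q / I = 2.220×10^5 / 0.642 = 3.458×10^5 s = 5760 min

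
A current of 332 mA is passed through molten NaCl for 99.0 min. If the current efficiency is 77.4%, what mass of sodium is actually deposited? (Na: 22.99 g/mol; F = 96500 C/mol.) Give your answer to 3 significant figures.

Q = 0.332 × 5940 = 1972 C
n(e⁻) = 1972 / 96500 = 0.02044 mol
Na⁺ + e⁻ → Na, so theoretical m(Na) = 0.02044 × 22.99 = 0.4699 g
Actual mass = 77.4% × 0.4699 = 0.364 g

0.364 g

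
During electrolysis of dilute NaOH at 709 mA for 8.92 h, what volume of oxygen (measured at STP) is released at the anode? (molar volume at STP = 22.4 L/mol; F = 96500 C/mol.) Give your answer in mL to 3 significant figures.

1320 mL

Q = It = 0.709 × 32112 = 22770 C
n(e⁻) = Q/F = 22770/96500 = 0.2360 mol
2H₂O → O₂ + 4H⁺ + 4e⁻, so n(O₂) = 0.2360 / 4 = 0.05900 mol
V = 0.05900 × 22.4 = 1.322 L
= 1320 mL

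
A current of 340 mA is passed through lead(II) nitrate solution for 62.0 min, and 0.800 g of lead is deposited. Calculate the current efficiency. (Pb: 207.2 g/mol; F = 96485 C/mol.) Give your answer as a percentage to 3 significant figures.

58.9%

Q = 0.340 × 3720 = 1265 C
n(e⁻) = 1265 / 96485 = 0.01311 mol
Pb²⁺ + 2e⁻ → Pb, so theoretical n(Pb) = 0.006555 mol → 1.358 g
Efficiency = 0.800 / 1.358 = 0.5891 = 58.9%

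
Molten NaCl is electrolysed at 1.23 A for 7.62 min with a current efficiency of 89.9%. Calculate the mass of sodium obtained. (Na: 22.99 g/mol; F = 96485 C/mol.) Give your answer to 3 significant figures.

0.120 g

Q = 1.23 × 457.2 = 562.4 C
n(e⁻) = 562.4 / 96485 = 0.005829 mol
Na⁺ + e⁻ → Na, so theoretical m(Na) = 0.005829 × 22.99 = 0.1340 g
Actual mass = 89.9% × 0.1340 = 0.120 g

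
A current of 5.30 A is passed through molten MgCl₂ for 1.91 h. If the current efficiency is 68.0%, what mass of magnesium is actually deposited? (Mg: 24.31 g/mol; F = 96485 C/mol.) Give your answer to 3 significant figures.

3.12 g

Q = 5.30 × 6876 = 36440 C
n(e⁻) = 36440 / 96485 = 0.3777 mol
Mg²⁺ + 2e⁻ → Mg, so theoretical m(Mg) = 0.1889 × 24.31 = 4.592 g
Actual mass = 68.0% × 4.592 = 3.12 g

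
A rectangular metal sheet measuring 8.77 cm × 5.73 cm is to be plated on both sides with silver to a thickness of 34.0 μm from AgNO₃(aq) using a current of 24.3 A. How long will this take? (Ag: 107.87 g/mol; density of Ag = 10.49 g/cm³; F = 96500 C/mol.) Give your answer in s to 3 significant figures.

132 s

Plated area = 2 × 8.77 × 5.73 = 100.5 cm²
Volume = 100.5 × 34.0×10⁻⁴ cm = 0.3417 cm³
m(Ag) = 0.3417 × 10.49 = 3.584 g
n(Ag) = 3.584 / 107.87 = 0.03323 mol; n(e⁻) = 0.03323 mol
Q = 0.03323 × 96500 = 3207 C
t = 3207 / 24.3 = 132.0 s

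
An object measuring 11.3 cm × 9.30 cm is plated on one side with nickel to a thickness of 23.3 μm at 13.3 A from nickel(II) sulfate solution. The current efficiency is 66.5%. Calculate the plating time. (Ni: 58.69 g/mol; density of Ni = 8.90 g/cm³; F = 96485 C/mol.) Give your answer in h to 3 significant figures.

Plated area = 11.3 × 9.30 = 105.1 cm²
Volume = 105.1 × 23.3×10⁻⁴ cm = 0.2449 cm³
m(Ni) = 0.2449 × 8.90 = 2.180 g
n(Ni) = 2.180 / 58.69 = 0.03714 mol; n(e⁻) = 2 × 0.03714 = 0.07428 mol
Q = 0.07428 × 96485 / 0.665 = 10780 C
t = 10780 / 13.3 = 810.5 s = 0.225 h

0.225 h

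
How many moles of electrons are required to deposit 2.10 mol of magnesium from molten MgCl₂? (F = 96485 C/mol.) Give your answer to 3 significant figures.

Mg²⁺ + 2e⁻ → Mg, so n(e⁻) = 2 × 2.10 = 4.200 mol

4.20 mol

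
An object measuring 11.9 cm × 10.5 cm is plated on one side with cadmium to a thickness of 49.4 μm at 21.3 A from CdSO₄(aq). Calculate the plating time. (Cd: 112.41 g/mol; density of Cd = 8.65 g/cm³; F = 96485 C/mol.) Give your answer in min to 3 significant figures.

7.17 min

Plated area = 11.9 × 10.5 = 125.0 cm²
Volume = 125.0 × 49.4×10⁻⁴ cm = 0.6175 cm³
m(Cd) = 0.6175 × 8.65 = 5.341 g
n(Cd) = 5.341 / 112.41 = 0.04751 mol; n(e⁻) = 2 × 0.04751 = 0.09502 mol
Q = 0.09502 × 96485 = 9168 C
t = 9168 / 21.3 = 430.4 s = 7.17 min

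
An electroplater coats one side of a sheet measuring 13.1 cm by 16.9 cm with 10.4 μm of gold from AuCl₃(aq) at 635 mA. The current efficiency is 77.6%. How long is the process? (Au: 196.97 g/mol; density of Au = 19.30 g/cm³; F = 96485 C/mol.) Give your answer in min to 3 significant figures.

221 min

Plated area = 13.1 × 16.9 = 221.4 cm²
Volume = 221.4 × 10.4×10⁻⁴ cm = 0.2303 cm³
m(Au) = 0.2303 × 19.30 = 4.445 g
n(Au) = 4.445 / 196.97 = 0.02257 mol; n(e⁻) = 3 × 0.02257 = 0.06771 mol
Q = 0.06771 × 96485 / 0.776 = 8419 C
t = 8419 / 0.635 = 13260 s = 221 min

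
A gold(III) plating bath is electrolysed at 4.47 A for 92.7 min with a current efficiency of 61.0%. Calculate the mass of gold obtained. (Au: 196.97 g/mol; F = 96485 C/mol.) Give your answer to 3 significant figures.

10.3 g

Q = 4.47 × 5562 = 24860 C
n(e⁻) = 24860 / 96485 = 0.2577 mol
Au³⁺ + 3e⁻ → Au, so theoretical m(Au) = 0.08590 × 196.97 = 16.92 g
Actual mass = 61.0% × 16.92 = 10.3 g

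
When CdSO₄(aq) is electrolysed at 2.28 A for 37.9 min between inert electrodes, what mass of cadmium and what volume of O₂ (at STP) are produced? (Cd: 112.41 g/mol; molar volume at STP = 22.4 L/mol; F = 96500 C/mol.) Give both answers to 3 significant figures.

3.02 g Cd; 0.301 L O₂

Q = 2.28 × 2274 = 5185 C; n(e⁻) = 5185 / 96500 = 0.05373 mol
Cathode: Cd²⁺ + 2e⁻ → Cd → n(Cd) = 0.05373/2 = 0.02687 mol → 3.02 g
Anode: 2H₂O → O₂ + 4H⁺ + 4e⁻ → n(O₂) = 0.05373/4 = 0.01343 mol → 0.301 L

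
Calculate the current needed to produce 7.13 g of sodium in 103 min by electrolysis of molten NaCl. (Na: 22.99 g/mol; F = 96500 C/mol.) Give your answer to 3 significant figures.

4.84 A

n(Na) = 7.13 / 22.99 = 0.3101 mol
Na⁺ + e⁻ → Na, so n(e⁻) = 0.3101 mol
Q = 0.3101 × 96500 = 29920 C
I = Q / t = 29920 / 6180 s = 4.84 A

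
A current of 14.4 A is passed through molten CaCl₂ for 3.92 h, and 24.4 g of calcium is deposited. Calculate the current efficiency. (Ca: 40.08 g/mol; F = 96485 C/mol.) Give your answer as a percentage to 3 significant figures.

Q = 14.4 × 14112 = 2.032×10^5 C
n(e⁻) = 2.032×10^5 / 96485 = 2.106 mol
Ca²⁺ + 2e⁻ → Ca, so theoretical n(Ca) = 1.053 mol → 42.20 g
Efficiency = 24.4 / 42.20 = 0.5782 = 57.8%

57.8%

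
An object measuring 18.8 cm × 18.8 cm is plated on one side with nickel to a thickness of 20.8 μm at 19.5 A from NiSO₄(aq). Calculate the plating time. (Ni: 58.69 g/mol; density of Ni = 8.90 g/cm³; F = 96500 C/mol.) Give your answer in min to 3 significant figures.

18.4 min

Plated area = 18.8 × 18.8 = 353.4 cm²
Volume = 353.4 × 20.8×10⁻⁴ cm = 0.7351 cm³
m(Ni) = 0.7351 × 8.90 = 6.542 g
n(Ni) = 6.542 / 58.69 = 0.1115 mol; n(e⁻) = 2 × 0.1115 = 0.2230 mol
Q = 0.2230 × 96500 = 21520 C
t = 21520 / 19.5 = 1104 s = 18.4 min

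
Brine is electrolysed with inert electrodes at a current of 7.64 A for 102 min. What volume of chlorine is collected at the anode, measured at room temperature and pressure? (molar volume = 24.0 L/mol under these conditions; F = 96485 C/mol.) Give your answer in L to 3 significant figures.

5.82 L

Q = 7.64 A × 6120 s = 46760 C
Moles of electrons = 46760 / 96485 = 0.4846 mol
2Cl⁻ → Cl₂ + 2e⁻, so n(Cl₂) = 0.4846 / 2 = 0.2423 mol
V = 0.2423 × 24.0 = 5.815 L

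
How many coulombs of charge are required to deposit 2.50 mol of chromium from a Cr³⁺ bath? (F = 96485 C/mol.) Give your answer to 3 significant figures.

Cr³⁺ + 3e⁻ → Cr, so n(e⁻) = 3 × 2.50 = 7.500 mol
Q = 7.500 × 96485 = 7.236×10^5 C

7.24×10^5 C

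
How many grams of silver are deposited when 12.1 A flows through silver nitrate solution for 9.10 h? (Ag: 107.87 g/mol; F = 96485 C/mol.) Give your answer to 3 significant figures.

Q = It = 12.1 × 32760 = 3.964×10^5 C
n(e⁻) = 3.964×10^5 / 96485 = 4.108 mol
Ag⁺ + e⁻ → Ag, so n(Ag) = 4.108 mol
m = 4.108 × 107.87 = 443 g

443 g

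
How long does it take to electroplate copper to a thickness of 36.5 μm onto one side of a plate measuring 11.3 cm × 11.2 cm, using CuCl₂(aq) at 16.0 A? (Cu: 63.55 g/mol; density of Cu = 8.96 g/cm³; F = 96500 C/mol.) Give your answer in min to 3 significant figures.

13.1 min

Plated area = 11.3 × 11.2 = 126.6 cm²
Volume = 126.6 × 36.5×10⁻⁴ cm = 0.4621 cm³
m(Cu) = 0.4621 × 8.96 = 4.140 g
n(Cu) = 4.140 / 63.55 = 0.06515 mol; n(e⁻) = 2 × 0.06515 = 0.1303 mol
Q = 0.1303 × 96500 = 12570 C
t = 12570 / 16.0 = 785.6 s = 13.1 min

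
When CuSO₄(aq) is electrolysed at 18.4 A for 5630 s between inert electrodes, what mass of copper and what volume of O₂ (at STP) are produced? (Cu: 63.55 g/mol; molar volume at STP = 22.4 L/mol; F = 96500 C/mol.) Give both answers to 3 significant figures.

34.1 g Cu; 6.01 L O₂

Q = 18.4 × 5630 = 1.036×10^5 C; n(e⁻) = 1.036×10^5 / 96500 = 1.074 mol
Cathode: Cu²⁺ + 2e⁻ → Cu → n(Cu) = 1.074/2 = 0.5370 mol → 34.1 g
Anode: 2H₂O → O₂ + 4H⁺ + 4e⁻ → n(O₂) = 1.074/4 = 0.2685 mol → 6.01 L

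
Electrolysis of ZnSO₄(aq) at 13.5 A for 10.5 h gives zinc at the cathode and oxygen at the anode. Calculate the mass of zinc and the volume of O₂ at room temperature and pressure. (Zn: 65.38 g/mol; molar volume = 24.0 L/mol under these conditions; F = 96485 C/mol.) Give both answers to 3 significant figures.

Q = 13.5 × 37800 = 5.103×10^5 C; n(e⁻) = 5.103×10^5 / 96485 = 5.289 mol
Cathode: Zn²⁺ + 2e⁻ → Zn → n(Zn) = 5.289/2 = 2.645 mol → 173 g
Anode: 2H₂O → O₂ + 4H⁺ + 4e⁻ → n(O₂) = 5.289/4 = 1.322 mol → 31.7 L

173 g Zn; 31.7 L O₂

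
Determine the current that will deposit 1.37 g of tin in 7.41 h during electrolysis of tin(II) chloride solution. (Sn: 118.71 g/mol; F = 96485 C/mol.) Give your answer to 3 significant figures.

n(Sn) = 1.37 / 118.71 = 0.01154 mol
Sn²⁺ + 2e⁻ → Sn, so n(e⁻) = 2 × 0.01154 = 0.02308 mol
Q = 0.02308 × 96485 = 2227 C
I = Q / t = 2227 / 26676 s = 0.0835 A

0.0835 A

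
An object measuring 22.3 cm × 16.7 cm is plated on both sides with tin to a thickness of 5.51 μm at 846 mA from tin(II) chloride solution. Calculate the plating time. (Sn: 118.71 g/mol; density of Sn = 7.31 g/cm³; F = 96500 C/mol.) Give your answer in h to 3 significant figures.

Plated area = 2 × 22.3 × 16.7 = 744.8 cm²
Volume = 744.8 × 5.51×10⁻⁴ cm = 0.4104 cm³
m(Sn) = 0.4104 × 7.31 = 3.000 g
n(Sn) = 3.000 / 118.71 = 0.02527 mol; n(e⁻) = 2 × 0.02527 = 0.05054 mol
Q = 0.05054 × 96500 = 4877 C
t = 4877 / 0.846 = 5765 s = 1.60 h

1.60 h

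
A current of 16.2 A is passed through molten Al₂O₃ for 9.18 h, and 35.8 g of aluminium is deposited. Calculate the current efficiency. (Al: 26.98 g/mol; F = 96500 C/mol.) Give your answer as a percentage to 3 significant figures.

Q = 16.2 × 33048 = 5.354×10^5 C
n(e⁻) = 5.354×10^5 / 96500 = 5.548 mol
Al³⁺ + 3e⁻ → Al, so theoretical n(Al) = 1.849 mol → 49.89 g
Efficiency = 35.8 / 49.89 = 0.7176 = 71.8%

71.8%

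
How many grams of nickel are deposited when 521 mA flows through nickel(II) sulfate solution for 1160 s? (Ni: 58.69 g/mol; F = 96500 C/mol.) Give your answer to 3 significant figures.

Q = It = 0.521 × 1160 = 604.4 C
Moles of electrons = 604.4 / 96500 = 0.006263 mol
Ni²⁺ + 2e⁻ → Ni, so n(Ni) = 0.006263 / 2 = 0.003132 mol
m = 0.003132 × 58.69 = 0.184 g

0.184 g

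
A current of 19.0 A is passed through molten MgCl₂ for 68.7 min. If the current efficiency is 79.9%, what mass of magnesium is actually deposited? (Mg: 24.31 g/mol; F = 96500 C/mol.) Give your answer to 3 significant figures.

7.88 g

Q = 19.0 × 4122 = 78320 C
n(e⁻) = 78320 / 96500 = 0.8116 mol
Mg²⁺ + 2e⁻ → Mg, so theoretical m(Mg) = 0.4058 × 24.31 = 9.865 g
Actual mass = 79.9% × 9.865 = 7.88 g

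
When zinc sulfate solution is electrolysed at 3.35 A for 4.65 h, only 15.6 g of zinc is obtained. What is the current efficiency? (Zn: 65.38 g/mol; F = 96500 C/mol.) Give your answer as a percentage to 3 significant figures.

Q = 3.35 × 16740 = 56080 C
n(e⁻) = 56080 / 96500 = 0.5811 mol
Zn²⁺ + 2e⁻ → Zn, so theoretical n(Zn) = 0.2906 mol → 19.00 g
Efficiency = 15.6 / 19.00 = 0.8211 = 82.1%

82.1%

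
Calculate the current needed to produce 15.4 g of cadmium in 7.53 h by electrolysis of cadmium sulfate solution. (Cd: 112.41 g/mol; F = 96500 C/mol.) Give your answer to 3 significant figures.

n(Cd) = 15.4 / 112.41 = 0.1370 mol
Cd²⁺ + 2e⁻ → Cd, so n(e⁻) = 2 × 0.1370 = 0.2740 mol
Q = 0.2740 × 96500 = 26440 C
I = Q / t = 26440 / 27108 s = 0.975 A

0.975 A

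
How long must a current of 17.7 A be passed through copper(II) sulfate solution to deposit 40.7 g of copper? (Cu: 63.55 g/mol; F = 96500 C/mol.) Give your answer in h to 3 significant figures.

1.94 h

n(Cu) = 40.7 / 63.55 = 0.6404 mol
Cu²⁺ + 2e⁻ → Cu, so n(e⁻) = 2 × 0.6404 = 1.281 mol
Q = 1.281 × 96500 = 1.236×10^5 C
t = Q / I = 1.236×10^5 / 17.7 = 6983 s = 1.94 h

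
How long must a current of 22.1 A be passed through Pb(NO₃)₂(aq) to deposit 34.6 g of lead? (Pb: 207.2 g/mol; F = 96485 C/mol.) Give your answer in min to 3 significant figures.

n(Pb) = 34.6 / 207.2 = 0.1670 mol
Pb²⁺ + 2e⁻ → Pb, so n(e⁻) = 2 × 0.1670 = 0.3340 mol
Q = 0.3340 × 96485 = 32230 C
t = Q / I = 32230 / 22.1 = 1458 s = 24.3 min

24.3 min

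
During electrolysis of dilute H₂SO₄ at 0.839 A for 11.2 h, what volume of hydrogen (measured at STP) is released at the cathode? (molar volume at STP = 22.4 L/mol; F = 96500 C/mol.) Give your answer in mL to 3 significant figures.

3930 mL

Q = 0.839 A × 40320 s = 33830 C
Moles of electrons = 33830 / 96500 = 0.3506 mol
2H⁺ + 2e⁻ → H₂, so n(H₂) = 0.3506 / 2 = 0.1753 mol
V = 0.1753 × 22.4 = 3.927 L
= 3930 mL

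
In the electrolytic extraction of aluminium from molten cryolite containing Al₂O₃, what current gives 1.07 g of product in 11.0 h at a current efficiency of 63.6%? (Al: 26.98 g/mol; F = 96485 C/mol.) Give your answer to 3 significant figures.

n(Al) = 1.07 / 26.98 = 0.03966 mol
Al³⁺ + 3e⁻ → Al, so n(e⁻) = 3 × 0.03966 = 0.1190 mol
Q = 0.1190 × 96485 / 0.636 = 18050 C
I = Q / t = 18050 / 39600 s = 0.456 A

0.456 A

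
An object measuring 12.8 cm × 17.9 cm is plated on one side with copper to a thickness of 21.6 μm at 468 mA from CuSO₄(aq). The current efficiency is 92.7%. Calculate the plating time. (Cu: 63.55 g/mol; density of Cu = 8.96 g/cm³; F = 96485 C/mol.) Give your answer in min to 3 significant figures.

Plated area = 12.8 × 17.9 = 229.1 cm²
Volume = 229.1 × 21.6×10⁻⁴ cm = 0.4949 cm³
m(Cu) = 0.4949 × 8.96 = 4.434 g
n(Cu) = 4.434 / 63.55 = 0.06977 mol; n(e⁻) = 2 × 0.06977 = 0.1395 mol
Q = 0.1395 × 96485 / 0.927 = 14520 C
t = 14520 / 0.468 = 31030 s = 517 min

517 min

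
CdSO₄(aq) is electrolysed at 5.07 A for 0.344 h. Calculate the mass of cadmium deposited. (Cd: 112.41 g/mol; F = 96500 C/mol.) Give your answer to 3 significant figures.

3.66 g

Charge passed = 5.07 × 1238.4 = 6279 C
Moles of electrons = 6279 / 96500 = 0.06507 mol
Cd²⁺ + 2e⁻ → Cd, so n(Cd) = 0.06507 / 2 = 0.03254 mol
m = 0.03254 × 112.41 = 3.66 g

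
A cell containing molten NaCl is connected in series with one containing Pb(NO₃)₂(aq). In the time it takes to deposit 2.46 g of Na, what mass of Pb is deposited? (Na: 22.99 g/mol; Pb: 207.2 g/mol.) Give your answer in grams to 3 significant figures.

n(Na) = 2.46 / 22.99 = 0.1070 mol
Na⁺ + e⁻ → Na, so n(e⁻) = 0.1070 mol
Since the cells are in series, n(e⁻) in the Pb cell is also 0.1070 mol.
Pb²⁺ + 2e⁻ → Pb, so n(Pb) = 0.1070 / 2 = 0.05350 mol
m(Pb) = 0.05350 × 207.2 = 11.1 g

11.1 g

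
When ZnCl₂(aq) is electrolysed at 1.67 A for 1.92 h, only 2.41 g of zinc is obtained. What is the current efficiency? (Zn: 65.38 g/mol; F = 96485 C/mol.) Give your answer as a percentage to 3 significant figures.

61.6%

Q = 1.67 × 6912 = 11540 C
n(e⁻) = 11540 / 96485 = 0.1196 mol
Zn²⁺ + 2e⁻ → Zn, so theoretical n(Zn) = 0.05980 mol → 3.910 g
Efficiency = 2.41 / 3.910 = 0.6164 = 61.6%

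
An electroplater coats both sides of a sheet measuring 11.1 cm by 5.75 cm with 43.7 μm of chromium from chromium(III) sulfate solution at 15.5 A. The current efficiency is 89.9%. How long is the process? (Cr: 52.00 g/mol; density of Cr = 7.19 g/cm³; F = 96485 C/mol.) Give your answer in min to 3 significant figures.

Plated area = 2 × 11.1 × 5.75 = 127.7 cm²
Volume = 127.7 × 43.7×10⁻⁴ cm = 0.5580 cm³
m(Cr) = 0.5580 × 7.19 = 4.012 g
n(Cr) = 4.012 / 52.00 = 0.07715 mol; n(e⁻) = 3 × 0.07715 = 0.2315 mol
Q = 0.2315 × 96485 / 0.899 = 24850 C
t = 24850 / 15.5 = 1603 s = 26.7 min

26.7 min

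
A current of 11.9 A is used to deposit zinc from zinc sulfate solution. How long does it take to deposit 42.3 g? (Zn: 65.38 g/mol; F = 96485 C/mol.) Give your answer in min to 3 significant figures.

175 min

n(Zn) = 42.3 / 65.38 = 0.6470 mol
Zn²⁺ + 2e⁻ → Zn, so n(e⁻) = 2 × 0.6470 = 1.294 mol
Q = 1.294 × 96485 = 1.249×10^5 C
t = Q / I = 1.249×10^5 / 11.9 = 10500 s = 175 min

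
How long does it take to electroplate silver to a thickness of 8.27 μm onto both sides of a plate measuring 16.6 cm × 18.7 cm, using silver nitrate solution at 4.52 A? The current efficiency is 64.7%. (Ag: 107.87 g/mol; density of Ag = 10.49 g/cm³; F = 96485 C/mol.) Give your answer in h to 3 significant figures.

0.458 h

Plated area = 2 × 16.6 × 18.7 = 620.8 cm²
Volume = 620.8 × 8.27×10⁻⁴ cm = 0.5134 cm³
m(Ag) = 0.5134 × 10.49 = 5.386 g
n(Ag) = 5.386 / 107.87 = 0.04993 mol; n(e⁻) = 0.04993 mol
Q = 0.04993 × 96485 / 0.647 = 7446 C
t = 7446 / 4.52 = 1647 s = 0.458 h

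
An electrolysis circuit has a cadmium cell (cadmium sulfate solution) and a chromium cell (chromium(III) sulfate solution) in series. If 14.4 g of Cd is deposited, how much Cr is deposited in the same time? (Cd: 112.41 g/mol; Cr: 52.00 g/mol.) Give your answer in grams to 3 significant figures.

4.44 g

n(Cd) = 14.4 / 112.41 = 0.1281 mol
Cd²⁺ + 2e⁻ → Cd, so n(e⁻) = 2 × 0.1281 = 0.2562 mol
Same current for the same time ⇒ same n(e⁻) = 0.2562 mol in both cells.
Cr³⁺ + 3e⁻ → Cr, so n(Cr) = 0.2562 / 3 = 0.08540 mol
m(Cr) = 0.08540 × 52.00 = 4.44 g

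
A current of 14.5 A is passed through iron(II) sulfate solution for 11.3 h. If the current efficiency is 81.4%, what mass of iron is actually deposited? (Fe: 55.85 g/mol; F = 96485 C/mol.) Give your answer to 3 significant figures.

139 g

Q = 14.5 × 40680 = 5.899×10^5 C
n(e⁻) = 5.899×10^5 / 96485 = 6.114 mol
Fe²⁺ + 2e⁻ → Fe, so theoretical m(Fe) = 3.057 × 55.85 = 170.7 g
Actual mass = 81.4% × 170.7 = 139 g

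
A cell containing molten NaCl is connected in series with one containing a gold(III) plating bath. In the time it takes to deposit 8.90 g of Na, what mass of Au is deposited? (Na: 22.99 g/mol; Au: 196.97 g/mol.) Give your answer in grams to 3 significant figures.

n(Na) = 8.90 / 22.99 = 0.3871 mol
Na⁺ + e⁻ → Na, so n(e⁻) = 0.3871 mol
The cells are in series, so the same charge (and hence the same n(e⁻) = 0.3871 mol) passes through both.
Au³⁺ + 3e⁻ → Au, so n(Au) = 0.3871 / 3 = 0.1290 mol
m(Au) = 0.1290 × 196.97 = 25.4 g

25.4 g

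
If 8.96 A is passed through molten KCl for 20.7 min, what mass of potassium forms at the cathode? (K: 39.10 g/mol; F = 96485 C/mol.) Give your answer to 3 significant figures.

4.51 g

Q = 8.96 A × 1242 s = 11130 C
n(e⁻) = Q/F = 11130/96485 = 0.1154 mol
K⁺ + e⁻ → K, so n(K) = 0.1154 mol
m = 0.1154 × 39.10 = 4.51 g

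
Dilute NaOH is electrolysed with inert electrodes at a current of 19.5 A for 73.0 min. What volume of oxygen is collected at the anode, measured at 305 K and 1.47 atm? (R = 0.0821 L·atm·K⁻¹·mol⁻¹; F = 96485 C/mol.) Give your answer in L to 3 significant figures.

Charge passed = 19.5 × 4380 = 85410 C
n(e⁻) = 85410 / 96485 = 0.8852 mol
2H₂O → O₂ + 4H⁺ + 4e⁻, so n(O₂) = 0.8852 / 4 = 0.2213 mol
V = nRT/P = 0.2213 × 0.0821 × 305 / 1.47 = 3.770 L

3.77 L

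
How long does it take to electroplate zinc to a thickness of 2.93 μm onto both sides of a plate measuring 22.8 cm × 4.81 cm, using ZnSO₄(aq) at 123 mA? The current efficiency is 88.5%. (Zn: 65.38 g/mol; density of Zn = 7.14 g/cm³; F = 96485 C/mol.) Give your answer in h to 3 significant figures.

3.46 h

Plated area = 2 × 22.8 × 4.81 = 219.3 cm²
Volume = 219.3 × 2.93×10⁻⁴ cm = 0.06425 cm³
m(Zn) = 0.06425 × 7.14 = 0.4587 g
n(Zn) = 0.4587 / 65.38 = 0.007016 mol; n(e⁻) = 2 × 0.007016 = 0.01403 mol
Q = 0.01403 × 96485 / 0.885 = 1530 C
t = 1530 / 0.123 = 12440 s = 3.46 h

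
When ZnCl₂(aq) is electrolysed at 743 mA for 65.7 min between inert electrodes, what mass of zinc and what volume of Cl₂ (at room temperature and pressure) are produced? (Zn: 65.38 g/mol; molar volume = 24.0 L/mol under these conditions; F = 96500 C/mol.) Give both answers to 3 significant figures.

0.992 g Zn; 0.364 L Cl₂

Q = 0.743 × 3942 = 2929 C; n(e⁻) = 2929 / 96500 = 0.03035 mol
Cathode: Zn²⁺ + 2e⁻ → Zn → n(Zn) = 0.03035/2 = 0.01518 mol → 0.992 g
Anode: 2Cl⁻ → Cl₂ + 2e⁻ → n(Cl₂) = 0.03035/2 = 0.01518 mol → 0.364 L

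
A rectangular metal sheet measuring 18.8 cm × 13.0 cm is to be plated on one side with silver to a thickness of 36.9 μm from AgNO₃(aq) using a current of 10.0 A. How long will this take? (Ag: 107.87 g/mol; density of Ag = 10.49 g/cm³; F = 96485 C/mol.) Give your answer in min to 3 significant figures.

14.1 min

Plated area = 18.8 × 13.0 = 244.4 cm²
Volume = 244.4 × 36.9×10⁻⁴ cm = 0.9018 cm³
m(Ag) = 0.9018 × 10.49 = 9.460 g
n(Ag) = 9.460 / 107.87 = 0.08770 mol; n(e⁻) = 0.08770 mol
Q = 0.08770 × 96485 = 8462 C
t = 8462 / 10.0 = 846.2 s = 14.1 min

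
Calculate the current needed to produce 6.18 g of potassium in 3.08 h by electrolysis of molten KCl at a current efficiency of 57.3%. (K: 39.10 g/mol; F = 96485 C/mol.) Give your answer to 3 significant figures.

n(K) = 6.18 / 39.10 = 0.1581 mol
K⁺ + e⁻ → K, so n(e⁻) = 0.1581 mol
Q = 0.1581 × 96485 / 0.573 = 26620 C
I = Q / t = 26620 / 11088 s = 2.40 A

2.40 A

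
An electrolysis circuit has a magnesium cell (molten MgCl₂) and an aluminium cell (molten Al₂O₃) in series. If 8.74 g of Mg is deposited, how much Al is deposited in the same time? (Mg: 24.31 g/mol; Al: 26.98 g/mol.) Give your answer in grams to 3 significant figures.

n(Mg) = 8.74 / 24.31 = 0.3595 mol
Mg²⁺ + 2e⁻ → Mg, so n(e⁻) = 2 × 0.3595 = 0.7190 mol
Same current for the same time ⇒ same n(e⁻) = 0.7190 mol in both cells.
Al³⁺ + 3e⁻ → Al, so n(Al) = 0.7190 / 3 = 0.2397 mol
m(Al) = 0.2397 × 26.98 = 6.47 g

6.47 g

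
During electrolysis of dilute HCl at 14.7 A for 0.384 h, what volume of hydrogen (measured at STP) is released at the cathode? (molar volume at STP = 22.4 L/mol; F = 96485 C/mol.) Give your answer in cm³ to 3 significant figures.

2360 cm³

Charge passed = 14.7 × 1382.4 = 20320 C
Moles of electrons = 20320 / 96485 = 0.2106 mol
2H⁺ + 2e⁻ → H₂, so n(H₂) = 0.2106 / 2 = 0.1053 mol
V = 0.1053 × 22.4 = 2.359 L
= 2360 cm³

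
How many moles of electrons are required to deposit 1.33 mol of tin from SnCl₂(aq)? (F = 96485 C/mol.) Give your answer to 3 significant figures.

2.66 mol

Sn²⁺ + 2e⁻ → Sn, so n(e⁻) = 2 × 1.33 = 2.660 mol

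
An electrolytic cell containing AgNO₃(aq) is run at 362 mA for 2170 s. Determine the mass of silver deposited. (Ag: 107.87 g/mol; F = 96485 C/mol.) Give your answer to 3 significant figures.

Q = It = 0.362 × 2170 = 785.5 C
n(e⁻) = 785.5 / 96485 = 0.008141 mol
Ag⁺ + e⁻ → Ag, so n(Ag) = 0.008141 mol
m = 0.008141 × 107.87 = 0.878 g

0.878 g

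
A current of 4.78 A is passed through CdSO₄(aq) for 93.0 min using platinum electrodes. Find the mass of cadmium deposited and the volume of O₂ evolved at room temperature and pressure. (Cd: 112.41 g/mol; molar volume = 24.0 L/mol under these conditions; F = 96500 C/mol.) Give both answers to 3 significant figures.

Q = 4.78 × 5580 = 26670 C; n(e⁻) = 26670 / 96500 = 0.2764 mol
Cathode: Cd²⁺ + 2e⁻ → Cd → n(Cd) = 0.2764/2 = 0.1382 mol → 15.5 g
Anode: 2H₂O → O₂ + 4H⁺ + 4e⁻ → n(O₂) = 0.2764/4 = 0.06910 mol → 1.66 L

15.5 g Cd; 1.66 L O₂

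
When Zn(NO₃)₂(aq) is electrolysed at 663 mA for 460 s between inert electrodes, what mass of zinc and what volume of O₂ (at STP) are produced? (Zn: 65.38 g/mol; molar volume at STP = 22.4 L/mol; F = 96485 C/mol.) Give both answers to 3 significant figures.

0.103 g Zn; 0.0177 L O₂

Q = 0.663 × 460 = 305.0 C; n(e⁻) = 305.0 / 96485 = 0.003161 mol
Cathode: Zn²⁺ + 2e⁻ → Zn → n(Zn) = 0.003161/2 = 0.001581 mol → 0.103 g
Anode: 2H₂O → O₂ + 4H⁺ + 4e⁻ → n(O₂) = 0.003161/4 = 7.903×10^-4 mol → 0.0177 L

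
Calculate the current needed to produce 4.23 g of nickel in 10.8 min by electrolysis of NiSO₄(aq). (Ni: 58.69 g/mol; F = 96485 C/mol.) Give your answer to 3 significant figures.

21.5 A

n(Ni) = 4.23 / 58.69 = 0.07207 mol
Ni²⁺ + 2e⁻ → Ni, so n(e⁻) = 2 × 0.07207 = 0.1441 mol
Q = 0.1441 × 96485 = 13900 C
I = Q / t = 13900 / 648 s = 21.5 A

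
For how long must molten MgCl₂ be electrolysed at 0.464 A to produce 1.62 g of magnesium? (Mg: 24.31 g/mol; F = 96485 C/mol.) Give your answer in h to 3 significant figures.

7.70 h

n(Mg) = 1.62 / 24.31 = 0.06664 mol
Mg²⁺ + 2e⁻ → Mg, so n(e⁻) = 2 × 0.06664 = 0.1333 mol
Q = 0.1333 × 96485 = 12860 C
t = Q / I = 12860 / 0.464 = 27720 s = 7.70 h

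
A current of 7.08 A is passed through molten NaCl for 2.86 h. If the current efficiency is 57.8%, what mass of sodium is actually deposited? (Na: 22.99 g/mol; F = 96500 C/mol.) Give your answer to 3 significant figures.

10.0 g

Q = 7.08 × 10296 = 72900 C
n(e⁻) = 72900 / 96500 = 0.7554 mol
Na⁺ + e⁻ → Na, so theoretical m(Na) = 0.7554 × 22.99 = 17.37 g
Actual mass = 57.8% × 17.37 = 10.0 g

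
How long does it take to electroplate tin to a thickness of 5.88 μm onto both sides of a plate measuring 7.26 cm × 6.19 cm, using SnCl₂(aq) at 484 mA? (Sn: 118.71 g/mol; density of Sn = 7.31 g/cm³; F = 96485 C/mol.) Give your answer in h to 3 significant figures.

0.360 h

Plated area = 2 × 7.26 × 6.19 = 89.88 cm²
Volume = 89.88 × 5.88×10⁻⁴ cm = 0.05285 cm³
m(Sn) = 0.05285 × 7.31 = 0.3863 g
n(Sn) = 0.3863 / 118.71 = 0.003254 mol; n(e⁻) = 2 × 0.003254 = 0.006508 mol
Q = 0.006508 × 96485 = 627.9 C
t = 627.9 / 0.484 = 1297 s = 0.360 h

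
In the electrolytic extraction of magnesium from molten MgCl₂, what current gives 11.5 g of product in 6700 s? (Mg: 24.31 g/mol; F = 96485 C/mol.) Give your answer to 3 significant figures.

n(Mg) = 11.5 / 24.31 = 0.4731 mol
Mg²⁺ + 2e⁻ → Mg, so n(e⁻) = 2 × 0.4731 = 0.9462 mol
Q = 0.9462 × 96485 = 91290 C
I = Q / t = 91290 / 6700 s = 13.6 A

13.6 A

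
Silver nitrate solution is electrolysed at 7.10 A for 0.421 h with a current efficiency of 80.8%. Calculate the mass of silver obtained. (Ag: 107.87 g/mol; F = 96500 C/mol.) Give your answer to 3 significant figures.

9.72 g

Q = 7.10 × 1515.6 = 10760 C
n(e⁻) = 10760 / 96500 = 0.1115 mol
Ag⁺ + e⁻ → Ag, so theoretical m(Ag) = 0.1115 × 107.87 = 12.03 g
Actual mass = 80.8% × 12.03 = 9.72 g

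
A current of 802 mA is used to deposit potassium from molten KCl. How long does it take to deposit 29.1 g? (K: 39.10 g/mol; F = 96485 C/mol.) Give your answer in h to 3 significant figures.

24.9 h

n(K) = 29.1 / 39.10 = 0.7442 mol
K⁺ + e⁻ → K, so n(e⁻) = 0.7442 mol
Q = 0.7442 × 96485 = 71800 C
t = Q / I = 71800 / 0.802 = 89530 s = 24.9 h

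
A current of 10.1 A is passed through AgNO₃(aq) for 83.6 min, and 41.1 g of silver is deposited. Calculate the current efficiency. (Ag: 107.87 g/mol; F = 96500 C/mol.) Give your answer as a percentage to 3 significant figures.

72.6%

Q = 10.1 × 5016 = 50660 C
n(e⁻) = 50660 / 96500 = 0.5250 mol
Ag⁺ + e⁻ → Ag, so theoretical n(Ag) = 0.5250 mol → 56.63 g
Efficiency = 41.1 / 56.63 = 0.7258 = 72.6%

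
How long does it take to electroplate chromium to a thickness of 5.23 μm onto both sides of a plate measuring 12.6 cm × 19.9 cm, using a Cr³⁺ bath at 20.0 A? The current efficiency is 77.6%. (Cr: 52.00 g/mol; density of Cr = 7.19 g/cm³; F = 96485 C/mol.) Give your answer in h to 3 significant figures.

0.188 h

Plated area = 2 × 12.6 × 19.9 = 501.5 cm²
Volume = 501.5 × 5.23×10⁻⁴ cm = 0.2623 cm³
m(Cr) = 0.2623 × 7.19 = 1.886 g
n(Cr) = 1.886 / 52.00 = 0.03627 mol; n(e⁻) = 3 × 0.03627 = 0.1088 mol
Q = 0.1088 × 96485 / 0.776 = 13530 C
t = 13530 / 20.0 = 676.5 s = 0.188 h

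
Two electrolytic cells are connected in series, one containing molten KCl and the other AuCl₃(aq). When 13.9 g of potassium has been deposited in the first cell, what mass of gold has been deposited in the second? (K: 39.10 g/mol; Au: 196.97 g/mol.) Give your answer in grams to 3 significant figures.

23.3 g

n(K) = 13.9 / 39.10 = 0.3555 mol
K⁺ + e⁻ → K, so n(e⁻) = 0.3555 mol
Same current for the same time ⇒ same n(e⁻) = 0.3555 mol in both cells.
Au³⁺ + 3e⁻ → Au, so n(Au) = 0.3555 / 3 = 0.1185 mol
m(Au) = 0.1185 × 196.97 = 23.3 g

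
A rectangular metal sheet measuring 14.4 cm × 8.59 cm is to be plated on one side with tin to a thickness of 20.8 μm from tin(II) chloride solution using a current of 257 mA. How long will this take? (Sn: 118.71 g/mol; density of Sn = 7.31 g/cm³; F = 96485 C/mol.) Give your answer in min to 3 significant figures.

198 min

Plated area = 14.4 × 8.59 = 123.7 cm²
Volume = 123.7 × 20.8×10⁻⁴ cm = 0.2573 cm³
m(Sn) = 0.2573 × 7.31 = 1.881 g
n(Sn) = 1.881 / 118.71 = 0.01585 mol; n(e⁻) = 2 × 0.01585 = 0.03170 mol
Q = 0.03170 × 96485 = 3059 C
t = 3059 / 0.257 = 11900 s = 198 min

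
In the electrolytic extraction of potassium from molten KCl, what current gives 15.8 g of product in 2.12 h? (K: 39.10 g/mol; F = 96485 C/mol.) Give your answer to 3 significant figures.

5.11 A

n(K) = 15.8 / 39.10 = 0.4041 mol
K⁺ + e⁻ → K, so n(e⁻) = 0.4041 mol
Q = 0.4041 × 96485 = 38990 C
I = Q / t = 38990 / 7632 s = 5.11 A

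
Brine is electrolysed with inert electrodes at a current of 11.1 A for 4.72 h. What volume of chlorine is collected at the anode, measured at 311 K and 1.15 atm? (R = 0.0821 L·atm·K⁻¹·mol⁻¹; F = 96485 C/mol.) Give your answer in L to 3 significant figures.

Q = 11.1 A × 16992 s = 1.886×10^5 C
n(e⁻) = Q/F = 1.886×10^5/96485 = 1.955 mol
2Cl⁻ → Cl₂ + 2e⁻, so n(Cl₂) = 1.955 / 2 = 0.9775 mol
V = nRT/P = 0.9775 × 0.0821 × 311 / 1.15 = 21.70 L

21.7 L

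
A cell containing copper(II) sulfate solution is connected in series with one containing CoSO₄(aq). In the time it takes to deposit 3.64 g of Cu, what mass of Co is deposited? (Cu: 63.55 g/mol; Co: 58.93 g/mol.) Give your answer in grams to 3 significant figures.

n(Cu) = 3.64 / 63.55 = 0.05728 mol
Cu²⁺ + 2e⁻ → Cu, so n(e⁻) = 2 × 0.05728 = 0.1146 mol
In series, the same 0.1146 mol of electrons flows through the second cell.
Co²⁺ + 2e⁻ → Co, so n(Co) = 0.1146 / 2 = 0.05730 mol
m(Co) = 0.05730 × 58.93 = 3.38 g

3.38 g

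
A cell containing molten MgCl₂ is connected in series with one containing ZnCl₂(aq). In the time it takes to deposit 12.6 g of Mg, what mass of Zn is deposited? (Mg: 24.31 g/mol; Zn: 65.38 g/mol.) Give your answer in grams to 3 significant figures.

n(Mg) = 12.6 / 24.31 = 0.5183 mol
Mg²⁺ + 2e⁻ → Mg, so n(e⁻) = 2 × 0.5183 = 1.037 mol
Since the cells are in series, n(e⁻) in the Zn cell is also 1.037 mol.
Zn²⁺ + 2e⁻ → Zn, so n(Zn) = 1.037 / 2 = 0.5185 mol
m(Zn) = 0.5185 × 65.38 = 33.9 g

33.9 g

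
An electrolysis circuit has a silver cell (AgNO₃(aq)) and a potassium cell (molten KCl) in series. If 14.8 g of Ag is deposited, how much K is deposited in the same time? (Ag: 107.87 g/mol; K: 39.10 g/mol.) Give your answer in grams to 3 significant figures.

n(Ag) = 14.8 / 107.87 = 0.1372 mol
Ag⁺ + e⁻ → Ag, so n(e⁻) = 0.1372 mol
Since the cells are in series, n(e⁻) in the K cell is also 0.1372 mol.
K⁺ + e⁻ → K, so n(K) = 0.1372 mol
m(K) = 0.1372 × 39.10 = 5.36 g

5.36 g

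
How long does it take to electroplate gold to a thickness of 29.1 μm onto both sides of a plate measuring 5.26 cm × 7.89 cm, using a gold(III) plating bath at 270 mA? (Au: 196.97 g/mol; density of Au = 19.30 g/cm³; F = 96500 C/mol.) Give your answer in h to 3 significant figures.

7.05 h

Plated area = 2 × 5.26 × 7.89 = 83.00 cm²
Volume = 83.00 × 29.1×10⁻⁴ cm = 0.2415 cm³
m(Au) = 0.2415 × 19.30 = 4.661 g
n(Au) = 4.661 / 196.97 = 0.02366 mol; n(e⁻) = 3 × 0.02366 = 0.07098 mol
Q = 0.07098 × 96500 = 6850 C
t = 6850 / 0.270 = 25370 s = 7.05 h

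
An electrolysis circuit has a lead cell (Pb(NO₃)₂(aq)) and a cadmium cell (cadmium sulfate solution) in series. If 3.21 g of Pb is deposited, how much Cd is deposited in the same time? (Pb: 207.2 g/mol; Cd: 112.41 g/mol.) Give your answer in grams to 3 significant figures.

n(Pb) = 3.21 / 207.2 = 0.01549 mol
Pb²⁺ + 2e⁻ → Pb, so n(e⁻) = 2 × 0.01549 = 0.03098 mol
Same current for the same time ⇒ same n(e⁻) = 0.03098 mol in both cells.
Cd²⁺ + 2e⁻ → Cd, so n(Cd) = 0.03098 / 2 = 0.01549 mol
m(Cd) = 0.01549 × 112.41 = 1.74 g

1.74 g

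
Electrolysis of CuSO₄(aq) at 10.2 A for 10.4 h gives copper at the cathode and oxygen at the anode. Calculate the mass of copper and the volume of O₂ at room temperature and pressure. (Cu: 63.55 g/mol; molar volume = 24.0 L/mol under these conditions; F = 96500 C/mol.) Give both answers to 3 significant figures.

126 g Cu; 23.7 L O₂

Q = 10.2 × 37440 = 3.819×10^5 C; n(e⁻) = 3.819×10^5 / 96500 = 3.958 mol
Cathode: Cu²⁺ + 2e⁻ → Cu → n(Cu) = 3.958/2 = 1.979 mol → 126 g
Anode: 2H₂O → O₂ + 4H⁺ + 4e⁻ → n(O₂) = 3.958/4 = 0.9895 mol → 23.7 L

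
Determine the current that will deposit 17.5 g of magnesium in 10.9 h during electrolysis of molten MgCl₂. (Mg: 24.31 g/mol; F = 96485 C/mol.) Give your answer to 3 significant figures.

3.54 A

n(Mg) = 17.5 / 24.31 = 0.7199 mol
Mg²⁺ + 2e⁻ → Mg, so n(e⁻) = 2 × 0.7199 = 1.440 mol
Q = 1.440 × 96485 = 1.389×10^5 C
I = Q / t = 1.389×10^5 / 39240 s = 3.54 A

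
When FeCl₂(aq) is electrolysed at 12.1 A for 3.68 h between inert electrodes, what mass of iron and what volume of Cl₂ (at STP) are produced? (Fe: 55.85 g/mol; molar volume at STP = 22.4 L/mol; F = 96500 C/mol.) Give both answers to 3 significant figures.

Q = 12.1 × 13248 = 1.603×10^5 C; n(e⁻) = 1.603×10^5 / 96500 = 1.661 mol
Cathode: Fe²⁺ + 2e⁻ → Fe → n(Fe) = 1.661/2 = 0.8305 mol → 46.4 g
Anode: 2Cl⁻ → Cl₂ + 2e⁻ → n(Cl₂) = 1.661/2 = 0.8305 mol → 18.6 L

46.4 g Fe; 18.6 L Cl₂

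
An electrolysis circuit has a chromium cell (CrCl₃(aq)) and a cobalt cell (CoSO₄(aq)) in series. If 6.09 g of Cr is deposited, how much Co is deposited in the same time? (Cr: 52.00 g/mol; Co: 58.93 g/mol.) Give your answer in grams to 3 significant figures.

n(Cr) = 6.09 / 52.00 = 0.1171 mol
Cr³⁺ + 3e⁻ → Cr, so n(e⁻) = 3 × 0.1171 = 0.3513 mol
Same current for the same time ⇒ same n(e⁻) = 0.3513 mol in both cells.
Co²⁺ + 2e⁻ → Co, so n(Co) = 0.3513 / 2 = 0.1757 mol
m(Co) = 0.1757 × 58.93 = 10.4 g

10.4 g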